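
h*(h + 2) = h^2 + 2*h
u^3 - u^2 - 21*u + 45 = (u - 3)^2*(u + 5)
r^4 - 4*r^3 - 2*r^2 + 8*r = r*(r - 4)*(r - sqrt(2))*(r + sqrt(2))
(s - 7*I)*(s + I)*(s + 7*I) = s^3 + I*s^2 + 49*s + 49*I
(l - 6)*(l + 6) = l^2 - 36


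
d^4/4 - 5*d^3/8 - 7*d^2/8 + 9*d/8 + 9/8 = (d/2 + 1/2)^2*(d - 3)*(d - 3/2)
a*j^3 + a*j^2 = j^2*(a*j + a)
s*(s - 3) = s^2 - 3*s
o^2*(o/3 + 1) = o^3/3 + o^2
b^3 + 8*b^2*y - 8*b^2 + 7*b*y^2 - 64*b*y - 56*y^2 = (b - 8)*(b + y)*(b + 7*y)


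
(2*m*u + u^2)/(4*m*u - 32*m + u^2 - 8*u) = u*(2*m + u)/(4*m*u - 32*m + u^2 - 8*u)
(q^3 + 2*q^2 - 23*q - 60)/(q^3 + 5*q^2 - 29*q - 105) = (q + 4)/(q + 7)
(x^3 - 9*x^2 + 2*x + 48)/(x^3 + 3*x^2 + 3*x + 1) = (x^3 - 9*x^2 + 2*x + 48)/(x^3 + 3*x^2 + 3*x + 1)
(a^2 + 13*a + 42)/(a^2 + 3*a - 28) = (a + 6)/(a - 4)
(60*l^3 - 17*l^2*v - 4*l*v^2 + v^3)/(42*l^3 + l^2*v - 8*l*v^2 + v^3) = (-20*l^2 - l*v + v^2)/(-14*l^2 - 5*l*v + v^2)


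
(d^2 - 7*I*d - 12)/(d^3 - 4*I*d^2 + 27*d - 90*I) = (d - 4*I)/(d^2 - I*d + 30)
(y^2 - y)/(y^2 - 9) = y*(y - 1)/(y^2 - 9)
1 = 1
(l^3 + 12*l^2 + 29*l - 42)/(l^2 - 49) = (l^2 + 5*l - 6)/(l - 7)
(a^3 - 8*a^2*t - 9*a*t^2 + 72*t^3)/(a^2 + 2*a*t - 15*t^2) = (a^2 - 5*a*t - 24*t^2)/(a + 5*t)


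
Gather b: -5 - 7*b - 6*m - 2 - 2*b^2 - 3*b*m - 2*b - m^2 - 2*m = -2*b^2 + b*(-3*m - 9) - m^2 - 8*m - 7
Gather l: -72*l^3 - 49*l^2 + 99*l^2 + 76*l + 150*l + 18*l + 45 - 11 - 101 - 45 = -72*l^3 + 50*l^2 + 244*l - 112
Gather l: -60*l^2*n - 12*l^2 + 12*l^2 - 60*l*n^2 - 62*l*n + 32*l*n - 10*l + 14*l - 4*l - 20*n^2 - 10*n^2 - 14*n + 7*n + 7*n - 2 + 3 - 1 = -60*l^2*n + l*(-60*n^2 - 30*n) - 30*n^2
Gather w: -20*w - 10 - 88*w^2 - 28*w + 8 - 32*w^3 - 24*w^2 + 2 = -32*w^3 - 112*w^2 - 48*w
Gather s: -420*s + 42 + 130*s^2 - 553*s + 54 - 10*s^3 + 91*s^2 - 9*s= -10*s^3 + 221*s^2 - 982*s + 96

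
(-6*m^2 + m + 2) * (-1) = 6*m^2 - m - 2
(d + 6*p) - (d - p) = 7*p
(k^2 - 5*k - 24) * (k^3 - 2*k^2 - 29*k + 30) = k^5 - 7*k^4 - 43*k^3 + 223*k^2 + 546*k - 720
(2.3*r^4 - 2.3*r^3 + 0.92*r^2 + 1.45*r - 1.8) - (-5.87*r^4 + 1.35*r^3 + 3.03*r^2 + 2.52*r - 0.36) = 8.17*r^4 - 3.65*r^3 - 2.11*r^2 - 1.07*r - 1.44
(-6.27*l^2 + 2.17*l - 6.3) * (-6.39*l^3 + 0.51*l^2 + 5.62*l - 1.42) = 40.0653*l^5 - 17.064*l^4 + 6.12629999999999*l^3 + 17.8858*l^2 - 38.4874*l + 8.946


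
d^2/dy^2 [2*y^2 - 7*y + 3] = 4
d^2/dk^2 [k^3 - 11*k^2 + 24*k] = 6*k - 22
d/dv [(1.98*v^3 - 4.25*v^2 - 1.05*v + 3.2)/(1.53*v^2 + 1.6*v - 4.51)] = (3.0294*v^4 + 6.336*v^3 - 31.9829*v^2 + 28.543*v - 0.384500000000001)/(2.3409*v^4 + 4.896*v^3 - 11.2406*v^2 - 14.432*v + 20.3401)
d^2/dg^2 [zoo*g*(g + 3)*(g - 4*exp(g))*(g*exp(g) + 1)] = zoo*(g^4*exp(g) + g^3*exp(2*g) + g^3*exp(g) + g^2*exp(2*g) + g^2*exp(g) + g*exp(2*g) + g*exp(g) + g + exp(2*g) + exp(g) + 1)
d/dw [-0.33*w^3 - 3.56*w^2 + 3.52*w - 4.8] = -0.99*w^2 - 7.12*w + 3.52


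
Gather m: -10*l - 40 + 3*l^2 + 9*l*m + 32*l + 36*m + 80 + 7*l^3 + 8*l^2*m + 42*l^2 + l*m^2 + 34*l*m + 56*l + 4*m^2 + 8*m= 7*l^3 + 45*l^2 + 78*l + m^2*(l + 4) + m*(8*l^2 + 43*l + 44) + 40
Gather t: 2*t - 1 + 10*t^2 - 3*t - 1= 10*t^2 - t - 2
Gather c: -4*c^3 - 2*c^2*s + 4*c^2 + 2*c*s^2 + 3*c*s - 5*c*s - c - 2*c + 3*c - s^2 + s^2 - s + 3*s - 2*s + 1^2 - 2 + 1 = -4*c^3 + c^2*(4 - 2*s) + c*(2*s^2 - 2*s)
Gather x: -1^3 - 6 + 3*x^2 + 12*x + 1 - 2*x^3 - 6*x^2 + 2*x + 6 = -2*x^3 - 3*x^2 + 14*x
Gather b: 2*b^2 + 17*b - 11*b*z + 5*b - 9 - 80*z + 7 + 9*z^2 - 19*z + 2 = 2*b^2 + b*(22 - 11*z) + 9*z^2 - 99*z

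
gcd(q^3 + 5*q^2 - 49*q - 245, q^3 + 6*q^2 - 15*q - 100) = q + 5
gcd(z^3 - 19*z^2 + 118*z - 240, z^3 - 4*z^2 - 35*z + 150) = z - 5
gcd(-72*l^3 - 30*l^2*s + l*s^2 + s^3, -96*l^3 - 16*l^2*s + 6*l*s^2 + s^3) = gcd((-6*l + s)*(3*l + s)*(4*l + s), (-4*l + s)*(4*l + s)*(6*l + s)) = 4*l + s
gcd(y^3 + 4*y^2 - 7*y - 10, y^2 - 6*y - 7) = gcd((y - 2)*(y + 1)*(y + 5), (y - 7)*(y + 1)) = y + 1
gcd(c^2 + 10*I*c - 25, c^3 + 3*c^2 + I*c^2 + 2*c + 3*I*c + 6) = 1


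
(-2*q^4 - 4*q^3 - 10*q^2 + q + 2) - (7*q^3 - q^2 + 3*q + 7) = -2*q^4 - 11*q^3 - 9*q^2 - 2*q - 5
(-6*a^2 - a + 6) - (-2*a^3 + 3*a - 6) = 2*a^3 - 6*a^2 - 4*a + 12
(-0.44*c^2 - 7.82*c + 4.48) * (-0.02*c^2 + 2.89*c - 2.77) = 0.0088*c^4 - 1.1152*c^3 - 21.4706*c^2 + 34.6086*c - 12.4096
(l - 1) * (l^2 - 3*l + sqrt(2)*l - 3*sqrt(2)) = l^3 - 4*l^2 + sqrt(2)*l^2 - 4*sqrt(2)*l + 3*l + 3*sqrt(2)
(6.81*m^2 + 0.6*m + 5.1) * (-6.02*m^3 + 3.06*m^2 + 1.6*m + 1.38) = -40.9962*m^5 + 17.2266*m^4 - 17.97*m^3 + 25.9638*m^2 + 8.988*m + 7.038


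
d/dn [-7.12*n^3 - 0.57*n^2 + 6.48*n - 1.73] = -21.36*n^2 - 1.14*n + 6.48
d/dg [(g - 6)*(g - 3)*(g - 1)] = 3*g^2 - 20*g + 27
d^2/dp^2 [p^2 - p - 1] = 2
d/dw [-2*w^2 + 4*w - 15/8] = 4 - 4*w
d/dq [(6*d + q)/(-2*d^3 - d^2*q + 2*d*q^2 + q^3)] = (-2*d^3 - d^2*q + 2*d*q^2 + q^3 - (6*d + q)*(-d^2 + 4*d*q + 3*q^2))/(2*d^3 + d^2*q - 2*d*q^2 - q^3)^2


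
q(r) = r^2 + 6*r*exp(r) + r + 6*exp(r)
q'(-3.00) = -5.30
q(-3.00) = 5.40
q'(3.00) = 609.57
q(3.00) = 494.05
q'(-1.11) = 0.54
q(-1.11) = -0.10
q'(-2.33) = -3.85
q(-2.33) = 2.32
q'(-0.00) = 13.00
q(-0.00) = 6.00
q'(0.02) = 13.40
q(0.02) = 6.26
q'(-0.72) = 3.30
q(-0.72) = 0.62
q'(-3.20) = -5.69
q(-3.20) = 6.50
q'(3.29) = 859.57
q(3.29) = 705.05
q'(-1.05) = 0.89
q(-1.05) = -0.05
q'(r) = 6*r*exp(r) + 2*r + 12*exp(r) + 1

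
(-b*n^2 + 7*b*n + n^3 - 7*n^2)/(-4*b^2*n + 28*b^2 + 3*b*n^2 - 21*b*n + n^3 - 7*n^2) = n/(4*b + n)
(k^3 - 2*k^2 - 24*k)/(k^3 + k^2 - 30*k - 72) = k/(k + 3)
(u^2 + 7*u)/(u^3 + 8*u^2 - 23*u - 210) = u/(u^2 + u - 30)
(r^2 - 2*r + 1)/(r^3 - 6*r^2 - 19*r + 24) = (r - 1)/(r^2 - 5*r - 24)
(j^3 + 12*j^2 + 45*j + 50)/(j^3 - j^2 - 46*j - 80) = (j + 5)/(j - 8)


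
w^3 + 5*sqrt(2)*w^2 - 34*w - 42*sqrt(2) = (w - 3*sqrt(2))*(w + sqrt(2))*(w + 7*sqrt(2))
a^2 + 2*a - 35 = (a - 5)*(a + 7)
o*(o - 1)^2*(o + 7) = o^4 + 5*o^3 - 13*o^2 + 7*o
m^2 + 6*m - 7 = (m - 1)*(m + 7)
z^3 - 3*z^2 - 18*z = z*(z - 6)*(z + 3)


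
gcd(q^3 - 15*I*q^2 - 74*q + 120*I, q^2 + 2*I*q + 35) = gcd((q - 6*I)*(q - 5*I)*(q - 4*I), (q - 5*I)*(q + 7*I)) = q - 5*I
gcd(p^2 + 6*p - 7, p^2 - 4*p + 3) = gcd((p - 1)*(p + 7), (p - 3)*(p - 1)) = p - 1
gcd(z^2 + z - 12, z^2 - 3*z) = z - 3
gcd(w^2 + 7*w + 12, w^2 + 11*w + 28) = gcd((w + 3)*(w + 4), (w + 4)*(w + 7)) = w + 4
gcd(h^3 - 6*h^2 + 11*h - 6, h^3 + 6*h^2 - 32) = h - 2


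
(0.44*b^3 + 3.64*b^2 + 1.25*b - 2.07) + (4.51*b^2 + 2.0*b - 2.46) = 0.44*b^3 + 8.15*b^2 + 3.25*b - 4.53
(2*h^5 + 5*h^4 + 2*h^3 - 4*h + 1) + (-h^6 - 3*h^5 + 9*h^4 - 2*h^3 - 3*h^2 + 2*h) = -h^6 - h^5 + 14*h^4 - 3*h^2 - 2*h + 1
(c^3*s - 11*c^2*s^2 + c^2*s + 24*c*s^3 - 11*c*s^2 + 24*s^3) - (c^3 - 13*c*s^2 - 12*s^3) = c^3*s - c^3 - 11*c^2*s^2 + c^2*s + 24*c*s^3 + 2*c*s^2 + 36*s^3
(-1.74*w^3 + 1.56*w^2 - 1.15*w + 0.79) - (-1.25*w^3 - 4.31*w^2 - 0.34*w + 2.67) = -0.49*w^3 + 5.87*w^2 - 0.81*w - 1.88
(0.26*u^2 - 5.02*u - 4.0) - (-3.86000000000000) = 0.26*u^2 - 5.02*u - 0.14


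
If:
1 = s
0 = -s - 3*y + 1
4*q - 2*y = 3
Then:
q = 3/4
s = 1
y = 0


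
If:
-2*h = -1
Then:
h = 1/2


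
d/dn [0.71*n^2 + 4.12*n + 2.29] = 1.42*n + 4.12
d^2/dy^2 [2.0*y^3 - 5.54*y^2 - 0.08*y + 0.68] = 12.0*y - 11.08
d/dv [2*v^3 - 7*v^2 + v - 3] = 6*v^2 - 14*v + 1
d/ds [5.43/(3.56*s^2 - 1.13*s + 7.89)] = (6.1359 - 38.6616*s)/(3.56*s^2 - 1.13*s + 7.89)^2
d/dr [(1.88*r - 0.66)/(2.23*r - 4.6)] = (33.01052 - 16.002926*r)/(2.23*r - 4.6)^3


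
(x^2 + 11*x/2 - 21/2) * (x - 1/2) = x^3 + 5*x^2 - 53*x/4 + 21/4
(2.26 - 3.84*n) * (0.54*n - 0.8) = -2.0736*n^2 + 4.2924*n - 1.808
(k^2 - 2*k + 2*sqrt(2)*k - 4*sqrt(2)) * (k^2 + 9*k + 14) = k^4 + 2*sqrt(2)*k^3 + 7*k^3 - 4*k^2 + 14*sqrt(2)*k^2 - 28*k - 8*sqrt(2)*k - 56*sqrt(2)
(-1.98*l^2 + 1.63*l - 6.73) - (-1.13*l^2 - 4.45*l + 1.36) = -0.85*l^2 + 6.08*l - 8.09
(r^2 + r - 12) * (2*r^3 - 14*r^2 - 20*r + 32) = 2*r^5 - 12*r^4 - 58*r^3 + 180*r^2 + 272*r - 384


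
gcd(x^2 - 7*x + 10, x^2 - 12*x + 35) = x - 5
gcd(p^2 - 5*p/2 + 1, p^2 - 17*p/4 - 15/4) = 1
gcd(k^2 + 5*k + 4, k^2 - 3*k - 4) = k + 1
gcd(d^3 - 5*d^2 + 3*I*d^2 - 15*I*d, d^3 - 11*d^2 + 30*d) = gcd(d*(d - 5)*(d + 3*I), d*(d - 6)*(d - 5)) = d^2 - 5*d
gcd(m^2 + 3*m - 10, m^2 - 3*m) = 1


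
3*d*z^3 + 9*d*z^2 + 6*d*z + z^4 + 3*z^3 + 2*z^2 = z*(3*d + z)*(z + 1)*(z + 2)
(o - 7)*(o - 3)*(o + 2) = o^3 - 8*o^2 + o + 42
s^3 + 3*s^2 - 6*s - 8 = (s - 2)*(s + 1)*(s + 4)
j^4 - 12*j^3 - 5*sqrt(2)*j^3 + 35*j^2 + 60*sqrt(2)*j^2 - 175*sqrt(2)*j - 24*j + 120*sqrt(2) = (j - 8)*(j - 3)*(j - 1)*(j - 5*sqrt(2))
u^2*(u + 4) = u^3 + 4*u^2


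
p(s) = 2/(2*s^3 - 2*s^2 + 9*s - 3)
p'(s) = 2*(-6*s^2 + 4*s - 9)/(2*s^3 - 2*s^2 + 9*s - 3)^2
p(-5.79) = -0.00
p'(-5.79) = -0.00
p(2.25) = 0.07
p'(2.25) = -0.07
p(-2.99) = -0.02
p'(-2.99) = -0.01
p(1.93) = 0.09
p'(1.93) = -0.10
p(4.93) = 0.01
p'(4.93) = -0.01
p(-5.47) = -0.00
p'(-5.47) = -0.00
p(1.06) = 0.30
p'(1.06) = -0.52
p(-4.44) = -0.01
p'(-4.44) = -0.00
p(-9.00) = 0.00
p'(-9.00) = 0.00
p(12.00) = 0.00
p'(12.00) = 0.00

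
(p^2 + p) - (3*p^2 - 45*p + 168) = -2*p^2 + 46*p - 168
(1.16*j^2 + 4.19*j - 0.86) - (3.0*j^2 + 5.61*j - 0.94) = -1.84*j^2 - 1.42*j + 0.08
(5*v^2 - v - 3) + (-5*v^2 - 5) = -v - 8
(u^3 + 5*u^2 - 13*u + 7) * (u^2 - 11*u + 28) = u^5 - 6*u^4 - 40*u^3 + 290*u^2 - 441*u + 196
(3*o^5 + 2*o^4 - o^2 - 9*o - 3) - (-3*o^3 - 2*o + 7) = 3*o^5 + 2*o^4 + 3*o^3 - o^2 - 7*o - 10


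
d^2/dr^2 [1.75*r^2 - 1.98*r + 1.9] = 3.50000000000000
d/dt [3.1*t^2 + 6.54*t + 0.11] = 6.2*t + 6.54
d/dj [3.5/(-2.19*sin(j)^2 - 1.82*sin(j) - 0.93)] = (15.33*sin(j) + 6.37)*cos(j)/(2.19*sin(j)^2 + 1.82*sin(j) + 0.93)^2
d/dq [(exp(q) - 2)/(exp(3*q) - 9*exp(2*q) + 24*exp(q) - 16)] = (-2*exp(2*q) + 7*exp(q) - 8)*exp(q)/(exp(5*q) - 14*exp(4*q) + 73*exp(3*q) - 172*exp(2*q) + 176*exp(q) - 64)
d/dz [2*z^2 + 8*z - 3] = 4*z + 8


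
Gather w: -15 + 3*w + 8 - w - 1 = 2*w - 8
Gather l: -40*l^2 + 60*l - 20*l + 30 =-40*l^2 + 40*l + 30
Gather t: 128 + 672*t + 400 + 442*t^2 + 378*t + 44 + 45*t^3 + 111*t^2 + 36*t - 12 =45*t^3 + 553*t^2 + 1086*t + 560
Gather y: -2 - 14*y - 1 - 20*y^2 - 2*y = -20*y^2 - 16*y - 3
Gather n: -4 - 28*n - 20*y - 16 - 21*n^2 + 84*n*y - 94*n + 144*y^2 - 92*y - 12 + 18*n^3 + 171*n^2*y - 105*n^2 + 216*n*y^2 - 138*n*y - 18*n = 18*n^3 + n^2*(171*y - 126) + n*(216*y^2 - 54*y - 140) + 144*y^2 - 112*y - 32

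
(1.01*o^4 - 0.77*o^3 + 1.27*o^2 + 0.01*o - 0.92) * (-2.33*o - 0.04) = -2.3533*o^5 + 1.7537*o^4 - 2.9283*o^3 - 0.0741*o^2 + 2.1432*o + 0.0368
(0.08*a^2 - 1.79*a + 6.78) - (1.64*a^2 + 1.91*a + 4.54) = -1.56*a^2 - 3.7*a + 2.24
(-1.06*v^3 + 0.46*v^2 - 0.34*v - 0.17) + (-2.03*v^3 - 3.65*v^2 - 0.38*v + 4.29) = -3.09*v^3 - 3.19*v^2 - 0.72*v + 4.12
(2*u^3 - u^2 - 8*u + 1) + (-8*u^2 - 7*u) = 2*u^3 - 9*u^2 - 15*u + 1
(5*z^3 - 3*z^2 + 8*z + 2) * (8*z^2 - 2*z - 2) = 40*z^5 - 34*z^4 + 60*z^3 + 6*z^2 - 20*z - 4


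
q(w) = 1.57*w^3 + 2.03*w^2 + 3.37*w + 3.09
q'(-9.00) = 348.34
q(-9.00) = -1007.34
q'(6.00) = 197.29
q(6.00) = 435.51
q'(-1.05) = 4.30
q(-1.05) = -0.03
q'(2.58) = 45.20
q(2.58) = 52.26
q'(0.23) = 4.55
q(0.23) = 3.99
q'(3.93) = 92.07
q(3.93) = 142.98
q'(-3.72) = 53.45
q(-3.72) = -62.18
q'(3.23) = 65.62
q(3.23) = 88.06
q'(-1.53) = 8.18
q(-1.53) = -2.94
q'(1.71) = 24.09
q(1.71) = 22.64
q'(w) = 4.71*w^2 + 4.06*w + 3.37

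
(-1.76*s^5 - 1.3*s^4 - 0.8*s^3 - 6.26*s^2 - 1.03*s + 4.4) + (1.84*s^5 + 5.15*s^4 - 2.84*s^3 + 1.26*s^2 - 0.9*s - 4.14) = 0.0800000000000001*s^5 + 3.85*s^4 - 3.64*s^3 - 5.0*s^2 - 1.93*s + 0.260000000000001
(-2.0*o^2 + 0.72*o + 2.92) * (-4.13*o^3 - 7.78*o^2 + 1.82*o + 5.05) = 8.26*o^5 + 12.5864*o^4 - 21.3012*o^3 - 31.5072*o^2 + 8.9504*o + 14.746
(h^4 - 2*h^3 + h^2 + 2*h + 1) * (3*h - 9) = 3*h^5 - 15*h^4 + 21*h^3 - 3*h^2 - 15*h - 9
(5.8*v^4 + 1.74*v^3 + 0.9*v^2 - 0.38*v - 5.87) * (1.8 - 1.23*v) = -7.134*v^5 + 8.2998*v^4 + 2.025*v^3 + 2.0874*v^2 + 6.5361*v - 10.566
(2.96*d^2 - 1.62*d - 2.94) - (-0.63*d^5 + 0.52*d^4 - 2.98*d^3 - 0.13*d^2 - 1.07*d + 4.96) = 0.63*d^5 - 0.52*d^4 + 2.98*d^3 + 3.09*d^2 - 0.55*d - 7.9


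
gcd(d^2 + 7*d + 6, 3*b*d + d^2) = 1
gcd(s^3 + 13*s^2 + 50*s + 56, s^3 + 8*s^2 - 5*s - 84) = s^2 + 11*s + 28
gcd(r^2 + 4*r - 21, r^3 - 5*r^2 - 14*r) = 1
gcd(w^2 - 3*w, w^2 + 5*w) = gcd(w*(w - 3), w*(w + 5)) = w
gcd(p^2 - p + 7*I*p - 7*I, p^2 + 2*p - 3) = p - 1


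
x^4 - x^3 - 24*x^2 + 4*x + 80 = (x - 5)*(x - 2)*(x + 2)*(x + 4)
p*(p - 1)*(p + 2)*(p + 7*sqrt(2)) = p^4 + p^3 + 7*sqrt(2)*p^3 - 2*p^2 + 7*sqrt(2)*p^2 - 14*sqrt(2)*p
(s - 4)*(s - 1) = s^2 - 5*s + 4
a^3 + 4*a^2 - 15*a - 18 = (a - 3)*(a + 1)*(a + 6)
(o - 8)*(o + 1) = o^2 - 7*o - 8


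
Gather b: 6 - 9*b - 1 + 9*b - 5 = 0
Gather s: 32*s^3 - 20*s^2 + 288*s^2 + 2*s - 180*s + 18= 32*s^3 + 268*s^2 - 178*s + 18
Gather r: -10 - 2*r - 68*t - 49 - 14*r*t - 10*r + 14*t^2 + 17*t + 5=r*(-14*t - 12) + 14*t^2 - 51*t - 54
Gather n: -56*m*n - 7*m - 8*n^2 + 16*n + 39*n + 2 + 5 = -7*m - 8*n^2 + n*(55 - 56*m) + 7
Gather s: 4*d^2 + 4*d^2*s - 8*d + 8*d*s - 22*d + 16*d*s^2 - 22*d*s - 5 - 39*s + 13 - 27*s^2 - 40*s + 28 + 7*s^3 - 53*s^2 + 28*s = 4*d^2 - 30*d + 7*s^3 + s^2*(16*d - 80) + s*(4*d^2 - 14*d - 51) + 36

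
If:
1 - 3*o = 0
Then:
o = 1/3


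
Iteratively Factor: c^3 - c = (c)*(c^2 - 1) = c*(c + 1)*(c - 1)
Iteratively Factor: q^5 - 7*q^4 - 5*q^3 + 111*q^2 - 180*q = (q - 3)*(q^4 - 4*q^3 - 17*q^2 + 60*q) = (q - 3)*(q + 4)*(q^3 - 8*q^2 + 15*q) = q*(q - 3)*(q + 4)*(q^2 - 8*q + 15) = q*(q - 5)*(q - 3)*(q + 4)*(q - 3)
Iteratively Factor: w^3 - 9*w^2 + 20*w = (w - 5)*(w^2 - 4*w) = w*(w - 5)*(w - 4)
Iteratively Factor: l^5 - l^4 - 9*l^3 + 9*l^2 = (l)*(l^4 - l^3 - 9*l^2 + 9*l) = l^2*(l^3 - l^2 - 9*l + 9) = l^2*(l - 3)*(l^2 + 2*l - 3) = l^2*(l - 3)*(l - 1)*(l + 3)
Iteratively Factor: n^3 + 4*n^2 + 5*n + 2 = (n + 2)*(n^2 + 2*n + 1) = (n + 1)*(n + 2)*(n + 1)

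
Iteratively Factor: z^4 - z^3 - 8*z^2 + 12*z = (z - 2)*(z^3 + z^2 - 6*z) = (z - 2)*(z + 3)*(z^2 - 2*z) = z*(z - 2)*(z + 3)*(z - 2)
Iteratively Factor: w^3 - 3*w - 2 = (w - 2)*(w^2 + 2*w + 1) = (w - 2)*(w + 1)*(w + 1)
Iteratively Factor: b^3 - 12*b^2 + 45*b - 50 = (b - 2)*(b^2 - 10*b + 25) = (b - 5)*(b - 2)*(b - 5)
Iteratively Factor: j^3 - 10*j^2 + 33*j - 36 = (j - 4)*(j^2 - 6*j + 9) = (j - 4)*(j - 3)*(j - 3)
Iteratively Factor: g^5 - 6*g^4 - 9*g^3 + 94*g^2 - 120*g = (g - 5)*(g^4 - g^3 - 14*g^2 + 24*g) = (g - 5)*(g - 3)*(g^3 + 2*g^2 - 8*g) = (g - 5)*(g - 3)*(g - 2)*(g^2 + 4*g) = g*(g - 5)*(g - 3)*(g - 2)*(g + 4)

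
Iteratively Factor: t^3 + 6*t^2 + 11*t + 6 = (t + 1)*(t^2 + 5*t + 6) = (t + 1)*(t + 2)*(t + 3)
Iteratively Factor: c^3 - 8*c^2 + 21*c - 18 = (c - 3)*(c^2 - 5*c + 6) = (c - 3)*(c - 2)*(c - 3)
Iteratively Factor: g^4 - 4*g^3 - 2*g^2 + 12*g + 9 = (g - 3)*(g^3 - g^2 - 5*g - 3) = (g - 3)^2*(g^2 + 2*g + 1) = (g - 3)^2*(g + 1)*(g + 1)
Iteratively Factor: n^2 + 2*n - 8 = (n - 2)*(n + 4)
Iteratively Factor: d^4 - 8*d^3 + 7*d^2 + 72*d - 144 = (d - 3)*(d^3 - 5*d^2 - 8*d + 48) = (d - 4)*(d - 3)*(d^2 - d - 12) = (d - 4)*(d - 3)*(d + 3)*(d - 4)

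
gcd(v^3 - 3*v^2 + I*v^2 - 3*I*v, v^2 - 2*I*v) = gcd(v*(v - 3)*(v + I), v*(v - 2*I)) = v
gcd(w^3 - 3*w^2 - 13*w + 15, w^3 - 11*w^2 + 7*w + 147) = w + 3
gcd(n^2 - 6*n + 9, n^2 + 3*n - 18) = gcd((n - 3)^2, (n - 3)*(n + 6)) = n - 3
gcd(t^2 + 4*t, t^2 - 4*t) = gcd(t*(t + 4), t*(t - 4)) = t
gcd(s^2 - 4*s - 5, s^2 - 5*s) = s - 5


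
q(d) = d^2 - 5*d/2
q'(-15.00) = -32.50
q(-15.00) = 262.50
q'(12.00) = 21.50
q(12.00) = 114.00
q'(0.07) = -2.36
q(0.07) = -0.17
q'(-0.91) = -4.32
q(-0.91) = 3.10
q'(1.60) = 0.70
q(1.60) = -1.44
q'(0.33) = -1.84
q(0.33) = -0.72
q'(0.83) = -0.84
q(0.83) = -1.39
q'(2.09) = 1.68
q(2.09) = -0.86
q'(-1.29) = -5.08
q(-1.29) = 4.89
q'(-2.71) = -7.92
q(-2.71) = 14.12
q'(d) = 2*d - 5/2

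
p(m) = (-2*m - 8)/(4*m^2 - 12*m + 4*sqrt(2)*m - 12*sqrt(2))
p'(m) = (-2*m - 8)*(-8*m - 4*sqrt(2) + 12)/(4*m^2 - 12*m + 4*sqrt(2)*m - 12*sqrt(2))^2 - 2/(4*m^2 - 12*m + 4*sqrt(2)*m - 12*sqrt(2))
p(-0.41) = 0.52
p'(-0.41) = -0.22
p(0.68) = 0.48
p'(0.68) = 0.08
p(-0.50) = 0.55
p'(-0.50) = -0.29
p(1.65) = 0.68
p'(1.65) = 0.40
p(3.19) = -4.11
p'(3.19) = 21.95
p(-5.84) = 0.02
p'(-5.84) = 0.00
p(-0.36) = 0.51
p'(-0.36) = -0.19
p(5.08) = -0.34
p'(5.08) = 0.18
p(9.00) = -0.10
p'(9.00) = 0.02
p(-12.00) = 0.03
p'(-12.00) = 0.00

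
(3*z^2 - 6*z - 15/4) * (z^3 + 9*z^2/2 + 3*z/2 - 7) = 3*z^5 + 15*z^4/2 - 105*z^3/4 - 375*z^2/8 + 291*z/8 + 105/4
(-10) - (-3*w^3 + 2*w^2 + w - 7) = 3*w^3 - 2*w^2 - w - 3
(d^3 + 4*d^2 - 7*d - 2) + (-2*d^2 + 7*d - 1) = d^3 + 2*d^2 - 3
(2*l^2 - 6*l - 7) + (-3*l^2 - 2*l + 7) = -l^2 - 8*l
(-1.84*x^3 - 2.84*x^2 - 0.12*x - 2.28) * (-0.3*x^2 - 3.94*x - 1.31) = 0.552*x^5 + 8.1016*x^4 + 13.636*x^3 + 4.8772*x^2 + 9.1404*x + 2.9868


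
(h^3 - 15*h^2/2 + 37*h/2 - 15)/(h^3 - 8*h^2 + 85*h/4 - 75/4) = 2*(h - 2)/(2*h - 5)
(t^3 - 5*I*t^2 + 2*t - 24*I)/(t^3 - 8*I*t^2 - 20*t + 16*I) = (t^2 - I*t + 6)/(t^2 - 4*I*t - 4)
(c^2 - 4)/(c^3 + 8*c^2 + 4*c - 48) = (c + 2)/(c^2 + 10*c + 24)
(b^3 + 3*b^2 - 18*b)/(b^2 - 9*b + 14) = b*(b^2 + 3*b - 18)/(b^2 - 9*b + 14)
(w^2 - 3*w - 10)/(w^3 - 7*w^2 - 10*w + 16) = (w - 5)/(w^2 - 9*w + 8)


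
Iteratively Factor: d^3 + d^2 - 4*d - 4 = (d - 2)*(d^2 + 3*d + 2) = (d - 2)*(d + 1)*(d + 2)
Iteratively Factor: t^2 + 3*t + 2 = (t + 1)*(t + 2)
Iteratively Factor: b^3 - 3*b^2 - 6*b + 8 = (b + 2)*(b^2 - 5*b + 4) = (b - 4)*(b + 2)*(b - 1)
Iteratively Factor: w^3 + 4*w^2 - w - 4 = (w - 1)*(w^2 + 5*w + 4) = (w - 1)*(w + 1)*(w + 4)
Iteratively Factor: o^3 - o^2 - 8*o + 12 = (o + 3)*(o^2 - 4*o + 4) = (o - 2)*(o + 3)*(o - 2)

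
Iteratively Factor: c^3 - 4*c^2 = (c - 4)*(c^2) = c*(c - 4)*(c)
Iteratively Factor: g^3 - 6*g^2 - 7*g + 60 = (g - 4)*(g^2 - 2*g - 15) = (g - 5)*(g - 4)*(g + 3)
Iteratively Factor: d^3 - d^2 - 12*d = (d + 3)*(d^2 - 4*d) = d*(d + 3)*(d - 4)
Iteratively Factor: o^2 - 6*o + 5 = (o - 5)*(o - 1)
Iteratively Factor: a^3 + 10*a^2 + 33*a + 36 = (a + 3)*(a^2 + 7*a + 12) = (a + 3)*(a + 4)*(a + 3)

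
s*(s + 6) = s^2 + 6*s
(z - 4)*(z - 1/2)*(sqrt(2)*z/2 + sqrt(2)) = sqrt(2)*z^3/2 - 5*sqrt(2)*z^2/4 - 7*sqrt(2)*z/2 + 2*sqrt(2)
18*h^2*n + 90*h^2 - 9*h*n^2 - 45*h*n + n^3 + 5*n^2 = (-6*h + n)*(-3*h + n)*(n + 5)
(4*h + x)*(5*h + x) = 20*h^2 + 9*h*x + x^2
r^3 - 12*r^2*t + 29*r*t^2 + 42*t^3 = (r - 7*t)*(r - 6*t)*(r + t)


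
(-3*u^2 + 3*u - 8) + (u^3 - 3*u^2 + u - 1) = u^3 - 6*u^2 + 4*u - 9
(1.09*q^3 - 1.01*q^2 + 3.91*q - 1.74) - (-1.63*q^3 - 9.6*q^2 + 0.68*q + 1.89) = 2.72*q^3 + 8.59*q^2 + 3.23*q - 3.63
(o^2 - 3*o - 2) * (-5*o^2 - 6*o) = -5*o^4 + 9*o^3 + 28*o^2 + 12*o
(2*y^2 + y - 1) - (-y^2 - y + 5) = 3*y^2 + 2*y - 6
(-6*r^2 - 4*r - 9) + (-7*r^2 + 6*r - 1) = -13*r^2 + 2*r - 10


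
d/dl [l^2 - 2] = 2*l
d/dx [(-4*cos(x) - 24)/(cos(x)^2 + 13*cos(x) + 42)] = -4*sin(x)/(cos(x) + 7)^2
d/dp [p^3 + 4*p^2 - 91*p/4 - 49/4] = 3*p^2 + 8*p - 91/4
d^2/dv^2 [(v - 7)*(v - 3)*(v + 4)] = 6*v - 12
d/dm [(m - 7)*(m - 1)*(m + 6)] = 3*m^2 - 4*m - 41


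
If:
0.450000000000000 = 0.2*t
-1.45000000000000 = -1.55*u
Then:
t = 2.25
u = 0.94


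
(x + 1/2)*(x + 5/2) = x^2 + 3*x + 5/4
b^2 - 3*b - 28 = (b - 7)*(b + 4)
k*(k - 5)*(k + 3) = k^3 - 2*k^2 - 15*k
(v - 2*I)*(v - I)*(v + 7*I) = v^3 + 4*I*v^2 + 19*v - 14*I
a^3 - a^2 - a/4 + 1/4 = (a - 1)*(a - 1/2)*(a + 1/2)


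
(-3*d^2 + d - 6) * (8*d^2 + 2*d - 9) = -24*d^4 + 2*d^3 - 19*d^2 - 21*d + 54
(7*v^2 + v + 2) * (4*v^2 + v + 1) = 28*v^4 + 11*v^3 + 16*v^2 + 3*v + 2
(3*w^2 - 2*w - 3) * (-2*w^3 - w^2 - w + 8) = -6*w^5 + w^4 + 5*w^3 + 29*w^2 - 13*w - 24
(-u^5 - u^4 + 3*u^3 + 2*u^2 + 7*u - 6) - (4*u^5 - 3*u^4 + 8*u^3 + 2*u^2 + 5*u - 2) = -5*u^5 + 2*u^4 - 5*u^3 + 2*u - 4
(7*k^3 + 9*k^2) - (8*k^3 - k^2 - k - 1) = -k^3 + 10*k^2 + k + 1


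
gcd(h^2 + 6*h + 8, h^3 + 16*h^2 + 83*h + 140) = h + 4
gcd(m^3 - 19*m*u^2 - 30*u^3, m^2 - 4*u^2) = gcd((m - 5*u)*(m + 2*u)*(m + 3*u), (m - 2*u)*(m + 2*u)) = m + 2*u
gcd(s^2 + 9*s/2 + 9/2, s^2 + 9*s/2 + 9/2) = s^2 + 9*s/2 + 9/2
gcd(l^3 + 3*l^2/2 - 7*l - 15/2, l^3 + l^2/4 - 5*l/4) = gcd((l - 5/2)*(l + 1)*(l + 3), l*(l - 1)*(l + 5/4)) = 1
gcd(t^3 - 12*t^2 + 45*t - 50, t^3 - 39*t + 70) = t^2 - 7*t + 10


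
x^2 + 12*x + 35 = (x + 5)*(x + 7)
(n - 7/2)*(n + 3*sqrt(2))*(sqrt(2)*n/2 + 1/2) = sqrt(2)*n^3/2 - 7*sqrt(2)*n^2/4 + 7*n^2/2 - 49*n/4 + 3*sqrt(2)*n/2 - 21*sqrt(2)/4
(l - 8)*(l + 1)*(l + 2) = l^3 - 5*l^2 - 22*l - 16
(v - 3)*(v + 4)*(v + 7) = v^3 + 8*v^2 - 5*v - 84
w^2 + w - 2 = (w - 1)*(w + 2)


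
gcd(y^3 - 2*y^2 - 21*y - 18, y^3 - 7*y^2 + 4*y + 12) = y^2 - 5*y - 6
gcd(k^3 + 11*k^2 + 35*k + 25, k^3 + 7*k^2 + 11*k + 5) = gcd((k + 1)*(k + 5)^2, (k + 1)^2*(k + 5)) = k^2 + 6*k + 5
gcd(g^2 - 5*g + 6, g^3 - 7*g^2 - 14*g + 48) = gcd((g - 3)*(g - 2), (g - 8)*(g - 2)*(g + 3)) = g - 2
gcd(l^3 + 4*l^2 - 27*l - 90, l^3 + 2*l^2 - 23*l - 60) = l^2 - 2*l - 15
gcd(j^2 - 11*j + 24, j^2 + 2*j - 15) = j - 3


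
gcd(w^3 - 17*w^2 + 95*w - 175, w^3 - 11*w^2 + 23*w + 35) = w^2 - 12*w + 35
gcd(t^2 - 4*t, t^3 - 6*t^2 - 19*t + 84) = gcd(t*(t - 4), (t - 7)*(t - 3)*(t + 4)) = 1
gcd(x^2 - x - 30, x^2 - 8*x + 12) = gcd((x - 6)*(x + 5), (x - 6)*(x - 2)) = x - 6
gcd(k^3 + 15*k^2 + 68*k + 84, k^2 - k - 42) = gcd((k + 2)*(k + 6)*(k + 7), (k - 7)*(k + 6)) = k + 6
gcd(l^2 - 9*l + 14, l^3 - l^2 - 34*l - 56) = l - 7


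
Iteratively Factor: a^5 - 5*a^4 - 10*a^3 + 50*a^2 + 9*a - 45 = (a + 1)*(a^4 - 6*a^3 - 4*a^2 + 54*a - 45) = (a - 1)*(a + 1)*(a^3 - 5*a^2 - 9*a + 45) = (a - 3)*(a - 1)*(a + 1)*(a^2 - 2*a - 15) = (a - 3)*(a - 1)*(a + 1)*(a + 3)*(a - 5)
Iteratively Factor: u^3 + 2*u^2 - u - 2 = (u - 1)*(u^2 + 3*u + 2) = (u - 1)*(u + 2)*(u + 1)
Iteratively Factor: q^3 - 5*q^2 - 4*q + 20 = (q - 5)*(q^2 - 4) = (q - 5)*(q - 2)*(q + 2)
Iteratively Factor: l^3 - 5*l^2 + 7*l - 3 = (l - 3)*(l^2 - 2*l + 1) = (l - 3)*(l - 1)*(l - 1)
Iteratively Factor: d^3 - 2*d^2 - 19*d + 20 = (d + 4)*(d^2 - 6*d + 5) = (d - 1)*(d + 4)*(d - 5)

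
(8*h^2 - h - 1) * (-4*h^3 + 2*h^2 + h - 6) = -32*h^5 + 20*h^4 + 10*h^3 - 51*h^2 + 5*h + 6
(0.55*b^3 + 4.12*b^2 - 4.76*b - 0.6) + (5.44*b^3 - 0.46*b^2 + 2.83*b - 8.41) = 5.99*b^3 + 3.66*b^2 - 1.93*b - 9.01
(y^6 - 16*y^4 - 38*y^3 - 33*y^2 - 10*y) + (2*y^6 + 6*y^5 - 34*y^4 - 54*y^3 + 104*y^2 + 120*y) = 3*y^6 + 6*y^5 - 50*y^4 - 92*y^3 + 71*y^2 + 110*y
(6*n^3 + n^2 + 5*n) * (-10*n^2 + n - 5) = -60*n^5 - 4*n^4 - 79*n^3 - 25*n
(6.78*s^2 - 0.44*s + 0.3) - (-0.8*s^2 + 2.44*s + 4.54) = 7.58*s^2 - 2.88*s - 4.24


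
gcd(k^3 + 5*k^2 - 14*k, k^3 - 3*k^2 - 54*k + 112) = k^2 + 5*k - 14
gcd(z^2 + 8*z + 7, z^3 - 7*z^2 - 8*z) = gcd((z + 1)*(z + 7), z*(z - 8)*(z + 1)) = z + 1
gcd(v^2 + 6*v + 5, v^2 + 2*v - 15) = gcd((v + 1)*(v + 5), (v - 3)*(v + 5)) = v + 5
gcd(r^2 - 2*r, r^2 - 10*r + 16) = r - 2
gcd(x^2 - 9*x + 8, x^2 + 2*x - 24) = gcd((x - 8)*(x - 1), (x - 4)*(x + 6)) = 1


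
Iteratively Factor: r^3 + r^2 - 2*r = (r + 2)*(r^2 - r) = r*(r + 2)*(r - 1)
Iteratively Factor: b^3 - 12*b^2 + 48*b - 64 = (b - 4)*(b^2 - 8*b + 16) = (b - 4)^2*(b - 4)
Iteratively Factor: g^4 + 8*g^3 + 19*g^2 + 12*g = (g + 3)*(g^3 + 5*g^2 + 4*g) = (g + 3)*(g + 4)*(g^2 + g) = g*(g + 3)*(g + 4)*(g + 1)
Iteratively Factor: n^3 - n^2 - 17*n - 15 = (n - 5)*(n^2 + 4*n + 3) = (n - 5)*(n + 3)*(n + 1)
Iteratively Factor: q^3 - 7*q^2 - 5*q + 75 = (q + 3)*(q^2 - 10*q + 25) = (q - 5)*(q + 3)*(q - 5)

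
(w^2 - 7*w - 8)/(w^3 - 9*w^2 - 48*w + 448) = (w + 1)/(w^2 - w - 56)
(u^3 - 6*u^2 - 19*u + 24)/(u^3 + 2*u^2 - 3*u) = (u - 8)/u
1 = 1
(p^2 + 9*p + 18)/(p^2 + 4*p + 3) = (p + 6)/(p + 1)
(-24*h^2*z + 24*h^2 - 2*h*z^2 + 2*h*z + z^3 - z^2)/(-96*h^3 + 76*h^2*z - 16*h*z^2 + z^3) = (4*h*z - 4*h + z^2 - z)/(16*h^2 - 10*h*z + z^2)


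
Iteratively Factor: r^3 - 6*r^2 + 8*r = (r)*(r^2 - 6*r + 8) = r*(r - 4)*(r - 2)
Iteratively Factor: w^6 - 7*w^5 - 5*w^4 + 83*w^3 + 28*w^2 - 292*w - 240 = (w + 2)*(w^5 - 9*w^4 + 13*w^3 + 57*w^2 - 86*w - 120) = (w - 5)*(w + 2)*(w^4 - 4*w^3 - 7*w^2 + 22*w + 24) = (w - 5)*(w - 4)*(w + 2)*(w^3 - 7*w - 6) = (w - 5)*(w - 4)*(w + 2)^2*(w^2 - 2*w - 3) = (w - 5)*(w - 4)*(w - 3)*(w + 2)^2*(w + 1)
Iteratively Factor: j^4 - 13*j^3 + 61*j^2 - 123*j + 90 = (j - 3)*(j^3 - 10*j^2 + 31*j - 30) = (j - 3)^2*(j^2 - 7*j + 10) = (j - 5)*(j - 3)^2*(j - 2)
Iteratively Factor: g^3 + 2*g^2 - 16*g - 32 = (g + 4)*(g^2 - 2*g - 8) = (g - 4)*(g + 4)*(g + 2)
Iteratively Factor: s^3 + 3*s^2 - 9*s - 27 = (s - 3)*(s^2 + 6*s + 9) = (s - 3)*(s + 3)*(s + 3)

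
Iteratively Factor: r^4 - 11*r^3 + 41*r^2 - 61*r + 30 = (r - 5)*(r^3 - 6*r^2 + 11*r - 6) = (r - 5)*(r - 1)*(r^2 - 5*r + 6) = (r - 5)*(r - 2)*(r - 1)*(r - 3)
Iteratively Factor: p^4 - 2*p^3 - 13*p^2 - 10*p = (p - 5)*(p^3 + 3*p^2 + 2*p) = p*(p - 5)*(p^2 + 3*p + 2) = p*(p - 5)*(p + 1)*(p + 2)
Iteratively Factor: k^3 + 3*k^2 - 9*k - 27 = (k + 3)*(k^2 - 9) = (k - 3)*(k + 3)*(k + 3)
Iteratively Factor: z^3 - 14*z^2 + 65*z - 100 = (z - 5)*(z^2 - 9*z + 20) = (z - 5)^2*(z - 4)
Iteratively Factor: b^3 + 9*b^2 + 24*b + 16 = (b + 4)*(b^2 + 5*b + 4) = (b + 4)^2*(b + 1)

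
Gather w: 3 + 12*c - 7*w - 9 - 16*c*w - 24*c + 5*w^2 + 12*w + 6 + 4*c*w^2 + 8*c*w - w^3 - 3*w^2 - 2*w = -12*c - w^3 + w^2*(4*c + 2) + w*(3 - 8*c)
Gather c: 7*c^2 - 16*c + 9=7*c^2 - 16*c + 9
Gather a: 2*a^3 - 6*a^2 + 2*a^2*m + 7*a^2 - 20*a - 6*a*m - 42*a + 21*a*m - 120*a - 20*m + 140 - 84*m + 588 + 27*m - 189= 2*a^3 + a^2*(2*m + 1) + a*(15*m - 182) - 77*m + 539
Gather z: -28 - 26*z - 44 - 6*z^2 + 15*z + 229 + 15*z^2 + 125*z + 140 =9*z^2 + 114*z + 297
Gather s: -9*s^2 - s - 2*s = -9*s^2 - 3*s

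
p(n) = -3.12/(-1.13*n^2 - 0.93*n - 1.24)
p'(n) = -3.12*(2.26*n + 0.93)/(-1.13*n^2 - 0.93*n - 1.24)^2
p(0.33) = 1.87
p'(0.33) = -1.87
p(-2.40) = 0.57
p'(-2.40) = 0.46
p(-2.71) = 0.44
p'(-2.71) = 0.33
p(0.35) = 1.83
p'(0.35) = -1.85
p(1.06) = 0.89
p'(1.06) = -0.85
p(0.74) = 1.22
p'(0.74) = -1.25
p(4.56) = 0.11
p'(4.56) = -0.04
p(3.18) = 0.20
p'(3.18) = -0.10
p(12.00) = 0.02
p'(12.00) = -0.00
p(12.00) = 0.02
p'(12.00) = -0.00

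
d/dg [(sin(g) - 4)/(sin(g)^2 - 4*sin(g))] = -cos(g)/sin(g)^2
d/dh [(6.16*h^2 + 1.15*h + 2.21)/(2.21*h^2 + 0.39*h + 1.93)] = (-0.1391*h^2 + 14.0094*h + 1.3576)/(4.8841*h^4 + 1.7238*h^3 + 8.6827*h^2 + 1.5054*h + 3.7249)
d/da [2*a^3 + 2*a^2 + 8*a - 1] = 6*a^2 + 4*a + 8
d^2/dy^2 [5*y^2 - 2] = 10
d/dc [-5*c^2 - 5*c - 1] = -10*c - 5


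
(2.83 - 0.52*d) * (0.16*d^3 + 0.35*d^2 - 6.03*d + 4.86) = -0.0832*d^4 + 0.2708*d^3 + 4.1261*d^2 - 19.5921*d + 13.7538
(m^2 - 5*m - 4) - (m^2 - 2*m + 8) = -3*m - 12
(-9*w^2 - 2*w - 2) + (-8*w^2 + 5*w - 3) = -17*w^2 + 3*w - 5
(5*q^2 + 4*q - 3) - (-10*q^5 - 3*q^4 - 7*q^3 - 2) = 10*q^5 + 3*q^4 + 7*q^3 + 5*q^2 + 4*q - 1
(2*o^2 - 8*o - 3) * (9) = 18*o^2 - 72*o - 27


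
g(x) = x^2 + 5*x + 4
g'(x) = 2*x + 5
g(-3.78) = -0.61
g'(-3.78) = -2.56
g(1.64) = 14.89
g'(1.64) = 8.28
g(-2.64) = -2.23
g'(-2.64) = -0.28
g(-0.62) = 1.28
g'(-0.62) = 3.76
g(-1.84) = -1.81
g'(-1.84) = 1.32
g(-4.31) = 1.03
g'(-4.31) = -3.62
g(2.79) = 25.73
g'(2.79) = 10.58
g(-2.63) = -2.23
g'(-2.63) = -0.26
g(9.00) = 130.00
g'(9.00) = 23.00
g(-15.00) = 154.00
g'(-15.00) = -25.00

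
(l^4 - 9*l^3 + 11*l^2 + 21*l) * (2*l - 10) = 2*l^5 - 28*l^4 + 112*l^3 - 68*l^2 - 210*l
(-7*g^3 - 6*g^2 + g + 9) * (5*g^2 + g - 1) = -35*g^5 - 37*g^4 + 6*g^3 + 52*g^2 + 8*g - 9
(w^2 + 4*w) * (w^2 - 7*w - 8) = w^4 - 3*w^3 - 36*w^2 - 32*w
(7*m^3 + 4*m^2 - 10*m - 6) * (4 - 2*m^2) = -14*m^5 - 8*m^4 + 48*m^3 + 28*m^2 - 40*m - 24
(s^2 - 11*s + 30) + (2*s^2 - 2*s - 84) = 3*s^2 - 13*s - 54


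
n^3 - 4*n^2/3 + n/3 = n*(n - 1)*(n - 1/3)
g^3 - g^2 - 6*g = g*(g - 3)*(g + 2)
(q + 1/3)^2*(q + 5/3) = q^3 + 7*q^2/3 + 11*q/9 + 5/27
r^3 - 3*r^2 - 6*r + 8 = (r - 4)*(r - 1)*(r + 2)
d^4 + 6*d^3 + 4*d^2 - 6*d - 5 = (d - 1)*(d + 1)^2*(d + 5)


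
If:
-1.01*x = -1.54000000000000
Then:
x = 1.52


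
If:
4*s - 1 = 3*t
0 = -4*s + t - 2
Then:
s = -7/8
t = -3/2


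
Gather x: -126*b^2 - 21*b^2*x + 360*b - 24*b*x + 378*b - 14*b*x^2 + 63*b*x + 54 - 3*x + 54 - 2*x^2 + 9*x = -126*b^2 + 738*b + x^2*(-14*b - 2) + x*(-21*b^2 + 39*b + 6) + 108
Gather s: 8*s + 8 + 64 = 8*s + 72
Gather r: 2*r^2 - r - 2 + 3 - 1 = 2*r^2 - r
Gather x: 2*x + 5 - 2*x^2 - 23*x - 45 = -2*x^2 - 21*x - 40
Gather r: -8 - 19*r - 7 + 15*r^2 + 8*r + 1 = 15*r^2 - 11*r - 14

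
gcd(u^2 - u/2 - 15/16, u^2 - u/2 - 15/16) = u^2 - u/2 - 15/16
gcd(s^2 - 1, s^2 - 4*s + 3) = s - 1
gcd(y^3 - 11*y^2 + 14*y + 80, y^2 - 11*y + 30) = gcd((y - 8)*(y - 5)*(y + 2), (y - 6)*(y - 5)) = y - 5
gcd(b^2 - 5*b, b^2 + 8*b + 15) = 1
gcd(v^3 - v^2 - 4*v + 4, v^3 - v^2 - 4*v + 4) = v^3 - v^2 - 4*v + 4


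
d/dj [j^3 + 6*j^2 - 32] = 3*j*(j + 4)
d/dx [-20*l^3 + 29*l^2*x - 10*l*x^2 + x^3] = 29*l^2 - 20*l*x + 3*x^2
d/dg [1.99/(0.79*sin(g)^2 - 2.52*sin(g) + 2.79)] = (5.0148 - 3.1442*sin(g))*cos(g)/(0.79*sin(g)^2 - 2.52*sin(g) + 2.79)^2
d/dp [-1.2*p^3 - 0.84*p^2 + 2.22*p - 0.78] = -3.6*p^2 - 1.68*p + 2.22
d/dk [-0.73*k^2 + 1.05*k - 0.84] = 1.05 - 1.46*k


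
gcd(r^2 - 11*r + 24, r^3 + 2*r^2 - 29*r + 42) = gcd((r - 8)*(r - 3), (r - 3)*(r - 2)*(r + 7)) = r - 3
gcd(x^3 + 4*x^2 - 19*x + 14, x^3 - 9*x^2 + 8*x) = x - 1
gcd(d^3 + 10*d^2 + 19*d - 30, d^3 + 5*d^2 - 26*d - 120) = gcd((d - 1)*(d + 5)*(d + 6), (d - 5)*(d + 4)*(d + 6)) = d + 6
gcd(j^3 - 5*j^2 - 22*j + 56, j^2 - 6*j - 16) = 1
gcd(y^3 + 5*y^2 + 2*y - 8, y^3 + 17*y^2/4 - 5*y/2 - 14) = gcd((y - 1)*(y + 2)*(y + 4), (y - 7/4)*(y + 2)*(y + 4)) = y^2 + 6*y + 8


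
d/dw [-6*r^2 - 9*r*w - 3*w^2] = -9*r - 6*w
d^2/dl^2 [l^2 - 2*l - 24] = 2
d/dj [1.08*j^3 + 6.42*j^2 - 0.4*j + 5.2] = 3.24*j^2 + 12.84*j - 0.4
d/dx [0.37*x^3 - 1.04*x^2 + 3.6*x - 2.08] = 1.11*x^2 - 2.08*x + 3.6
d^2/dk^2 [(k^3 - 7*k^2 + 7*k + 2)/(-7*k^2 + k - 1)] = 12*(-48*k^3 - 73*k^2 + 31*k + 2)/(343*k^6 - 147*k^5 + 168*k^4 - 43*k^3 + 24*k^2 - 3*k + 1)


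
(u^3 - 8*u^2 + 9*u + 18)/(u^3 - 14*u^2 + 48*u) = (u^2 - 2*u - 3)/(u*(u - 8))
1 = 1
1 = 1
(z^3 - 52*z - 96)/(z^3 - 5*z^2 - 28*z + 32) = (z^2 + 8*z + 12)/(z^2 + 3*z - 4)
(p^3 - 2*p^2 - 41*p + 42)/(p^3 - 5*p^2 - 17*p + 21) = (p + 6)/(p + 3)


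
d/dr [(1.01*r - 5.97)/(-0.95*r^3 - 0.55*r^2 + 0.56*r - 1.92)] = (1.919*r^3 - 16.459*r^2 - 6.567*r + 1.404)/(0.9025*r^6 + 1.045*r^5 - 0.7615*r^4 + 3.032*r^3 + 2.4256*r^2 - 2.1504*r + 3.6864)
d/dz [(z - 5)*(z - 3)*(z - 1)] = 3*z^2 - 18*z + 23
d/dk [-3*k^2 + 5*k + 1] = 5 - 6*k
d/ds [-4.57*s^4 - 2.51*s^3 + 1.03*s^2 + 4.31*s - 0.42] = -18.28*s^3 - 7.53*s^2 + 2.06*s + 4.31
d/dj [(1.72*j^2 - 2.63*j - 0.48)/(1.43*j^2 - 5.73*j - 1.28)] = (-6.0947*j^2 - 3.0304*j + 0.616)/(2.0449*j^4 - 16.3878*j^3 + 29.1721*j^2 + 14.6688*j + 1.6384)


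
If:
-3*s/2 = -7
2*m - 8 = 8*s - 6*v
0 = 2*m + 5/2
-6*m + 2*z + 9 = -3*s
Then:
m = -5/4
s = 14/3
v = 287/36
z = -61/4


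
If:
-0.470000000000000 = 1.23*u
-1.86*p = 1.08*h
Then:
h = -1.72222222222222*p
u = -0.38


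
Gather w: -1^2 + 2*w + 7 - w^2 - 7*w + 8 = -w^2 - 5*w + 14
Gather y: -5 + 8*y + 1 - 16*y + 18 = 14 - 8*y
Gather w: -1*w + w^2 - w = w^2 - 2*w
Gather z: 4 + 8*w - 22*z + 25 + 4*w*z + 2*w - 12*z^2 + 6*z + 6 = 10*w - 12*z^2 + z*(4*w - 16) + 35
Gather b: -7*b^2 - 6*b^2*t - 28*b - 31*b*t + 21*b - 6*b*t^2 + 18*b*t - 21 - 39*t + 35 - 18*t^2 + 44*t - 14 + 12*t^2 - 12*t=b^2*(-6*t - 7) + b*(-6*t^2 - 13*t - 7) - 6*t^2 - 7*t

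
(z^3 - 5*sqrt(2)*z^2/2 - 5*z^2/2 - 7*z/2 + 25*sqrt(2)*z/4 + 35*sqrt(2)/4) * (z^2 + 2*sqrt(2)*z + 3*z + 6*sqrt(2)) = z^5 - sqrt(2)*z^4/2 + z^4/2 - 21*z^3 - sqrt(2)*z^3/4 - 31*z^2/2 + 11*sqrt(2)*z^2/2 + 21*sqrt(2)*z/4 + 110*z + 105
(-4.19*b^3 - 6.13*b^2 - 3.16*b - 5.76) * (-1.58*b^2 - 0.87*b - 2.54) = 6.6202*b^5 + 13.3307*b^4 + 20.9685*b^3 + 27.4202*b^2 + 13.0376*b + 14.6304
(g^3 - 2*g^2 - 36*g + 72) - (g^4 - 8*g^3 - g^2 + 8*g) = -g^4 + 9*g^3 - g^2 - 44*g + 72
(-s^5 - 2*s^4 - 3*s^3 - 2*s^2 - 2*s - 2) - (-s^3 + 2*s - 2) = -s^5 - 2*s^4 - 2*s^3 - 2*s^2 - 4*s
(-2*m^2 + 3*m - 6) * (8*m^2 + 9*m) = -16*m^4 + 6*m^3 - 21*m^2 - 54*m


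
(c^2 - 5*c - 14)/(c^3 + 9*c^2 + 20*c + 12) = (c - 7)/(c^2 + 7*c + 6)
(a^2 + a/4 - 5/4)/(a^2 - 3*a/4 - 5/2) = (a - 1)/(a - 2)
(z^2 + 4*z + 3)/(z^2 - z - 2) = (z + 3)/(z - 2)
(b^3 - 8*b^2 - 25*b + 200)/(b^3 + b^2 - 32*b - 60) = (b^2 - 13*b + 40)/(b^2 - 4*b - 12)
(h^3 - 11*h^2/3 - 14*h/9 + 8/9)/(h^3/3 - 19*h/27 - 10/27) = 3*(3*h^2 - 13*h + 4)/(3*h^2 - 2*h - 5)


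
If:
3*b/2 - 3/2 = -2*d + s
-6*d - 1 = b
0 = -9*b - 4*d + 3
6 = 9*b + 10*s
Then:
No Solution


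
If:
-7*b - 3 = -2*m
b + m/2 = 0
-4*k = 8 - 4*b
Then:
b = -3/11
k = -25/11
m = 6/11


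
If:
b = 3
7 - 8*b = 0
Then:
No Solution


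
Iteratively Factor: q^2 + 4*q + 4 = (q + 2)*(q + 2)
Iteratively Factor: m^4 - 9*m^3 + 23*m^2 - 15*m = (m - 1)*(m^3 - 8*m^2 + 15*m) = m*(m - 1)*(m^2 - 8*m + 15) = m*(m - 3)*(m - 1)*(m - 5)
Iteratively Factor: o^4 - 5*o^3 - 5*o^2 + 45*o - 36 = (o + 3)*(o^3 - 8*o^2 + 19*o - 12) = (o - 3)*(o + 3)*(o^2 - 5*o + 4) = (o - 3)*(o - 1)*(o + 3)*(o - 4)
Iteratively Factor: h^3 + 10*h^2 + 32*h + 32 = (h + 2)*(h^2 + 8*h + 16) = (h + 2)*(h + 4)*(h + 4)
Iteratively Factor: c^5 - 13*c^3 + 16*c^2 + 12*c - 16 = (c + 4)*(c^4 - 4*c^3 + 3*c^2 + 4*c - 4) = (c - 2)*(c + 4)*(c^3 - 2*c^2 - c + 2) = (c - 2)*(c + 1)*(c + 4)*(c^2 - 3*c + 2) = (c - 2)^2*(c + 1)*(c + 4)*(c - 1)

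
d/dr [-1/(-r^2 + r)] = (1 - 2*r)/(r^2*(r - 1)^2)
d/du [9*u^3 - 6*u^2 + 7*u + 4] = 27*u^2 - 12*u + 7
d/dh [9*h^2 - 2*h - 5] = 18*h - 2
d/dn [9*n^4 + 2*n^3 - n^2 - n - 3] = 36*n^3 + 6*n^2 - 2*n - 1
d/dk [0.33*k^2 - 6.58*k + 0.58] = 0.66*k - 6.58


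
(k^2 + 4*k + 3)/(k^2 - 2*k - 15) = (k + 1)/(k - 5)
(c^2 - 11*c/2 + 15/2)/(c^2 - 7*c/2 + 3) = (2*c^2 - 11*c + 15)/(2*c^2 - 7*c + 6)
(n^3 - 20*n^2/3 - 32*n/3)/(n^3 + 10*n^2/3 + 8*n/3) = (n - 8)/(n + 2)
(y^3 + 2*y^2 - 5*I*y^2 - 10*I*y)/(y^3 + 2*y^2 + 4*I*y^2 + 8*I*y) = (y - 5*I)/(y + 4*I)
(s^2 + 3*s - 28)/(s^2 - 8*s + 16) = (s + 7)/(s - 4)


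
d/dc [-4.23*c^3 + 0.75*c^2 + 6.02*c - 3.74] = -12.69*c^2 + 1.5*c + 6.02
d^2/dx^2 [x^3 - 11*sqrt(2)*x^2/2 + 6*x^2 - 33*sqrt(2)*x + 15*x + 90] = 6*x - 11*sqrt(2) + 12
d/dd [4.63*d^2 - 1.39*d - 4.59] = 9.26*d - 1.39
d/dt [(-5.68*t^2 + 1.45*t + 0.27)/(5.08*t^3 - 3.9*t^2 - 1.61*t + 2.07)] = (28.8544*t^4 - 14.732*t^3 + 10.685*t^2 - 21.4092*t + 3.4362)/(25.8064*t^6 - 39.624*t^5 - 1.1476*t^4 + 33.5892*t^3 - 13.5539*t^2 - 6.6654*t + 4.2849)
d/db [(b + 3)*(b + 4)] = 2*b + 7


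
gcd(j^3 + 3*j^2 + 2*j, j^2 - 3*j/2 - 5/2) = j + 1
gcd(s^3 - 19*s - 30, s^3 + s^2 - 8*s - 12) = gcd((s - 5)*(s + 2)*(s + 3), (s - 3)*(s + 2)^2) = s + 2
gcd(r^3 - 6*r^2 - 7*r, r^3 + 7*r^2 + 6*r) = r^2 + r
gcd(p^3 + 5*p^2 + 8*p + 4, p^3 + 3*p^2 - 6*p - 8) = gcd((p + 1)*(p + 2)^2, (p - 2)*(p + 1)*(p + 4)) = p + 1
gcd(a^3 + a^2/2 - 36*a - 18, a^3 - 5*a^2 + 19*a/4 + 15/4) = a + 1/2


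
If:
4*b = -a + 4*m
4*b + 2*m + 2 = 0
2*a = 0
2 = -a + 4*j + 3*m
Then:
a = 0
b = -1/3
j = 3/4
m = -1/3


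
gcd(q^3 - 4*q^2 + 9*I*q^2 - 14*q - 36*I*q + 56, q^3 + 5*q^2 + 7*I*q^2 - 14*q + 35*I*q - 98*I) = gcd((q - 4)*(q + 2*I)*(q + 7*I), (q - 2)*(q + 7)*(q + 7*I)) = q + 7*I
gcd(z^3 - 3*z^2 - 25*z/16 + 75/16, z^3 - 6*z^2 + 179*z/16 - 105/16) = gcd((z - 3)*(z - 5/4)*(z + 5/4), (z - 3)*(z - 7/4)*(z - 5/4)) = z^2 - 17*z/4 + 15/4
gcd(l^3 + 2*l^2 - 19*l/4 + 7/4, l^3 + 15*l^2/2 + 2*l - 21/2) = l - 1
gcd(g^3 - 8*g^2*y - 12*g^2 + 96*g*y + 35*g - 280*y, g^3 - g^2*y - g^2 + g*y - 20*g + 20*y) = g - 5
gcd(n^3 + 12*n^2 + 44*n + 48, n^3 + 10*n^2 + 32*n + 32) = n^2 + 6*n + 8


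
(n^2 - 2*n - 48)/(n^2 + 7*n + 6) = (n - 8)/(n + 1)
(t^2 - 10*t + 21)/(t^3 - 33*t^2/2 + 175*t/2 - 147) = 2*(t - 3)/(2*t^2 - 19*t + 42)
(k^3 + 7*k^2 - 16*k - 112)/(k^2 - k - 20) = (k^2 + 3*k - 28)/(k - 5)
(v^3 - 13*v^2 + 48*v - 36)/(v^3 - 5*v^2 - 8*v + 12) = (v - 6)/(v + 2)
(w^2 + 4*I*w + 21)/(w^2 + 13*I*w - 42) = (w - 3*I)/(w + 6*I)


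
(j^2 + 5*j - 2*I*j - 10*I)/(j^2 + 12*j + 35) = (j - 2*I)/(j + 7)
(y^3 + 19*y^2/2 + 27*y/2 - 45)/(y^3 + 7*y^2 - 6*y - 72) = (y^2 + 7*y/2 - 15/2)/(y^2 + y - 12)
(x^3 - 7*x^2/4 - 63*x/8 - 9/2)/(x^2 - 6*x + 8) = (8*x^2 + 18*x + 9)/(8*(x - 2))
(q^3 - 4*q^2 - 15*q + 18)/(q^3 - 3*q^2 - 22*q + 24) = (q + 3)/(q + 4)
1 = 1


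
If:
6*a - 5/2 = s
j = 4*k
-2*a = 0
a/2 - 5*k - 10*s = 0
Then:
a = 0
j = 20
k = 5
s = -5/2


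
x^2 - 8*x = x*(x - 8)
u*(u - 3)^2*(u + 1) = u^4 - 5*u^3 + 3*u^2 + 9*u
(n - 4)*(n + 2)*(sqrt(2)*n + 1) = sqrt(2)*n^3 - 2*sqrt(2)*n^2 + n^2 - 8*sqrt(2)*n - 2*n - 8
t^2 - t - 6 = (t - 3)*(t + 2)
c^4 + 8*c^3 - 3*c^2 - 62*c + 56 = (c - 2)*(c - 1)*(c + 4)*(c + 7)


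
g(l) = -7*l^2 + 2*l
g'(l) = 2 - 14*l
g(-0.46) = -2.40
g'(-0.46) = 8.44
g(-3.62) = -98.97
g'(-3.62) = 52.68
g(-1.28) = -14.03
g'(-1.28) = 19.92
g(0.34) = -0.13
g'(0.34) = -2.76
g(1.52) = -13.13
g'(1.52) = -19.28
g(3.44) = -75.96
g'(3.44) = -46.16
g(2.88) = -52.30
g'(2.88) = -38.32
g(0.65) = -1.66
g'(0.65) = -7.10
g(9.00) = -549.00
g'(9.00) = -124.00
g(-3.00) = -69.00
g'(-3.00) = 44.00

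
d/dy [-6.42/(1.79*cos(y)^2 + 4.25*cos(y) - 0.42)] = -(22.9836*cos(y) + 27.285)*sin(y)/(1.79*cos(y)^2 + 4.25*cos(y) - 0.42)^2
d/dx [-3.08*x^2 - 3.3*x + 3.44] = -6.16*x - 3.3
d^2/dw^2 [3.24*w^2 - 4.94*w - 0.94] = 6.48000000000000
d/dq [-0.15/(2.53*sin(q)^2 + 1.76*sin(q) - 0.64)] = (0.759*sin(q) + 0.264)*cos(q)/(2.53*sin(q)^2 + 1.76*sin(q) - 0.64)^2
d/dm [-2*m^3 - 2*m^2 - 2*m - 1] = -6*m^2 - 4*m - 2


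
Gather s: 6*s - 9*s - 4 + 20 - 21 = -3*s - 5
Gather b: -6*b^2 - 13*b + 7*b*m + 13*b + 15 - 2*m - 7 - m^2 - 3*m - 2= -6*b^2 + 7*b*m - m^2 - 5*m + 6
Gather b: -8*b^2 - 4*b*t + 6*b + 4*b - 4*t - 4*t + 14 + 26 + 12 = -8*b^2 + b*(10 - 4*t) - 8*t + 52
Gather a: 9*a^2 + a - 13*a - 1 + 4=9*a^2 - 12*a + 3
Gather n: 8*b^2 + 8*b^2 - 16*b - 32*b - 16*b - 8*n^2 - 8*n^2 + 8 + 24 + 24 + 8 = 16*b^2 - 64*b - 16*n^2 + 64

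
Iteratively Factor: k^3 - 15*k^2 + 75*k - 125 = (k - 5)*(k^2 - 10*k + 25) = (k - 5)^2*(k - 5)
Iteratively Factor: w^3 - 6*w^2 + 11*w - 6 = (w - 2)*(w^2 - 4*w + 3) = (w - 3)*(w - 2)*(w - 1)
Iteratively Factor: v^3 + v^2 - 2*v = (v + 2)*(v^2 - v) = (v - 1)*(v + 2)*(v)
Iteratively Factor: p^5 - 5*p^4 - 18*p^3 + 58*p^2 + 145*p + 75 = (p - 5)*(p^4 - 18*p^2 - 32*p - 15) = (p - 5)^2*(p^3 + 5*p^2 + 7*p + 3) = (p - 5)^2*(p + 1)*(p^2 + 4*p + 3) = (p - 5)^2*(p + 1)^2*(p + 3)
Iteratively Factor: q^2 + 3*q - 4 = (q + 4)*(q - 1)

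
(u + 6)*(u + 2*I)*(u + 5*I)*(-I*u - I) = -I*u^4 + 7*u^3 - 7*I*u^3 + 49*u^2 + 4*I*u^2 + 42*u + 70*I*u + 60*I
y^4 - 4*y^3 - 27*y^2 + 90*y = y*(y - 6)*(y - 3)*(y + 5)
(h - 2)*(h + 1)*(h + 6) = h^3 + 5*h^2 - 8*h - 12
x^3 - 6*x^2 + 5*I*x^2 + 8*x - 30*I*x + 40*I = (x - 4)*(x - 2)*(x + 5*I)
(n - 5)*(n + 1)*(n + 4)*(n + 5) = n^4 + 5*n^3 - 21*n^2 - 125*n - 100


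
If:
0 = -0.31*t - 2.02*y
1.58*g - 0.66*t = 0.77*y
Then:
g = -2.23458554512046*y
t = -6.51612903225806*y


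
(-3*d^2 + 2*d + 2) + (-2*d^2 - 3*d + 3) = -5*d^2 - d + 5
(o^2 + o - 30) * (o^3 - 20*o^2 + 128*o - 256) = o^5 - 19*o^4 + 78*o^3 + 472*o^2 - 4096*o + 7680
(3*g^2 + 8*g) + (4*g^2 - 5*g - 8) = 7*g^2 + 3*g - 8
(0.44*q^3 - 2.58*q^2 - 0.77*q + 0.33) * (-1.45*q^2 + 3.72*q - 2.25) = -0.638*q^5 + 5.3778*q^4 - 9.4711*q^3 + 2.4621*q^2 + 2.9601*q - 0.7425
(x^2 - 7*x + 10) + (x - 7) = x^2 - 6*x + 3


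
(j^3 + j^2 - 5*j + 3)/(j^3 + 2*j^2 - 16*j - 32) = (j^3 + j^2 - 5*j + 3)/(j^3 + 2*j^2 - 16*j - 32)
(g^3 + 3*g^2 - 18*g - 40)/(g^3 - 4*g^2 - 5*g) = (-g^3 - 3*g^2 + 18*g + 40)/(g*(-g^2 + 4*g + 5))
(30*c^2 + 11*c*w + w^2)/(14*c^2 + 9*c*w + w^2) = (30*c^2 + 11*c*w + w^2)/(14*c^2 + 9*c*w + w^2)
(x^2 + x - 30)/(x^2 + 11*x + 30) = (x - 5)/(x + 5)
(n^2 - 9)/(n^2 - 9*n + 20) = (n^2 - 9)/(n^2 - 9*n + 20)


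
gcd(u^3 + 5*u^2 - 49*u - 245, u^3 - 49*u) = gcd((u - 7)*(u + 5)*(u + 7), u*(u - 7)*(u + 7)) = u^2 - 49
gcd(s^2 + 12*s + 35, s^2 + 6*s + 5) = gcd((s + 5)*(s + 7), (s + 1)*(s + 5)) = s + 5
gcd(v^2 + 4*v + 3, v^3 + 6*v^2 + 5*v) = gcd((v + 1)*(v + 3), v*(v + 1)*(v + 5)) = v + 1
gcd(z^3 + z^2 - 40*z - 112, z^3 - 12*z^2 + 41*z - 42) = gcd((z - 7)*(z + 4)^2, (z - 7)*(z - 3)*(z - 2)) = z - 7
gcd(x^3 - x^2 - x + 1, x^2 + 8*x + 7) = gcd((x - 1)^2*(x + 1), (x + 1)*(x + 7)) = x + 1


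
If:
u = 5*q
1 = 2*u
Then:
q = 1/10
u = 1/2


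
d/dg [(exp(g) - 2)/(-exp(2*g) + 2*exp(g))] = exp(-g)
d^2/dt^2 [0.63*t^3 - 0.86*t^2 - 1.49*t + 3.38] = 3.78*t - 1.72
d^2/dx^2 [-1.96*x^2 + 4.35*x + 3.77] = -3.92000000000000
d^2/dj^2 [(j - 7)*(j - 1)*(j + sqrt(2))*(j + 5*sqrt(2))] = 12*j^2 - 48*j + 36*sqrt(2)*j - 96*sqrt(2) + 34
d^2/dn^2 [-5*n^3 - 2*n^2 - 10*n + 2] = -30*n - 4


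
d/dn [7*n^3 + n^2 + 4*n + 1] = 21*n^2 + 2*n + 4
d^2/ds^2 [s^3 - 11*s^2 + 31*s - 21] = 6*s - 22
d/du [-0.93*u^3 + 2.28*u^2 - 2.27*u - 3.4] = -2.79*u^2 + 4.56*u - 2.27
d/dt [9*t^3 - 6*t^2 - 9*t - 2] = 27*t^2 - 12*t - 9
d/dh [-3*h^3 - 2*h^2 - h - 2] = -9*h^2 - 4*h - 1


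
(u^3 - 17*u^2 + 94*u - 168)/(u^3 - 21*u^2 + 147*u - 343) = (u^2 - 10*u + 24)/(u^2 - 14*u + 49)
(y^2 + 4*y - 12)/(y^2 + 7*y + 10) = (y^2 + 4*y - 12)/(y^2 + 7*y + 10)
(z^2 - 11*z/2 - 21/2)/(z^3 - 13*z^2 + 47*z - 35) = (z + 3/2)/(z^2 - 6*z + 5)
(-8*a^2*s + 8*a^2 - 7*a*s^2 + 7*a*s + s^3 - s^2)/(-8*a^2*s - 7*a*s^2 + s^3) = (s - 1)/s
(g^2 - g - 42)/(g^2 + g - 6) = (g^2 - g - 42)/(g^2 + g - 6)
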